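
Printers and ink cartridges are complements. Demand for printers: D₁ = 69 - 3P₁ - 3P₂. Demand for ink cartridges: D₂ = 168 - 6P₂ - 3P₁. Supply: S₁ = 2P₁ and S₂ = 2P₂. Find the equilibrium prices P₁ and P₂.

P₁ = 48/31, P₂ = 633/31

Market 1: 69 - 3P₁ - 3P₂ = 2P₁ → 5P₁ + 3P₂ = 69.
Market 2: 8P₂ + 3P₁ = 168.
Eliminating P₂: 8×(1) − 3×(2) gives 31P₁ = 48, so P₁ = 48/31.
Back-substitute into (2): P₂ = (168 − 3×48/31) / 8 = 633/31.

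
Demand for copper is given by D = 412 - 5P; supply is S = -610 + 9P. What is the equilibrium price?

Set D = S: 412 - 5P = -610 + 9P.
1022 = 14P, so P* = 73.
Q* = 412 − 5(73) = 47.

P* = 73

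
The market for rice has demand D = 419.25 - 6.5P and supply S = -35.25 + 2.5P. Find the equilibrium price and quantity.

P* = 50.5, Q* = 91

Set D = S: 419.25 - 6.5P = -35.25 + 2.5P.
454.5 = 9P, so P* = 50.5.
Q* = 419.25 − 6.5(50.5) = 91.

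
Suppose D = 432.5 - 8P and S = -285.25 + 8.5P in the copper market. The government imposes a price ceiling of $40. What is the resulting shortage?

Equilibrium price would be P* = 43.5, so the ceiling at 40 binds.
At P = 40: D = 432.5 − 8(40) = 112.5, S = -285.25 + 8.5(40) = 54.75.
Shortage = 112.5 − 54.75 = 57.75.

Shortage = 57.75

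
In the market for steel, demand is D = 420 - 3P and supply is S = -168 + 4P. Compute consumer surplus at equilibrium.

Equilibrium: 420 - 3P = -168 + 4P gives P* = 84, Q* = 168.
Demand choke price (D = 0): P = 140.
CS = ½(140 − 84)(168) = 4704.

Consumer surplus = 4704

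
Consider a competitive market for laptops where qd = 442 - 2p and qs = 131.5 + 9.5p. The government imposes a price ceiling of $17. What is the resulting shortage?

Shortage = 115

Equilibrium price would be p* = 27, so the ceiling at 17 binds.
At p = 17: qd = 442 − 2(17) = 408, qs = 131.5 + 9.5(17) = 293.
Shortage = 408 − 293 = 115.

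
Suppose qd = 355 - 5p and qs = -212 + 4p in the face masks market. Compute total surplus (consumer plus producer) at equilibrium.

Equilibrium: 355 - 5p = -212 + 4p gives p* = 63, q* = 40.
Demand choke price: p = 71; supply starts at p = 53.
CS = ½(71 − 63)(40) = 160; PS = ½(63 − 53)(40) = 200.

Total surplus = 360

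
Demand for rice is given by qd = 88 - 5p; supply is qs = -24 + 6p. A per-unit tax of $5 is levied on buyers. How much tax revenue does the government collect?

Pre-tax equilibrium: p* = 112/11, q* = 408/11.
Tax on buyers shifts demand to qd = 88 − 5(p + 5) = 63 - 5p.
63 - 5p = -24 + 6p gives seller price ps = 87/11; buyers pay pb = 87/11 + 5 = 142/11.
New quantity: q = 88 − 5(142/11) = 258/11.
Revenue = 5 × 258/11 = 1290/11.

Tax revenue = 1290/11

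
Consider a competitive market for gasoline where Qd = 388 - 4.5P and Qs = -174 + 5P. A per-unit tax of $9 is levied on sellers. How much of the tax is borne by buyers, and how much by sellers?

Pre-tax equilibrium: P* = 1124/19, Q* = 2314/19.
Tax on sellers shifts supply to Qs = -174 + 5(P − 9) = -219 + 5P.
388 - 4.5P = -219 + 5P gives buyer price Pb = 1214/19; sellers receive Ps = 1214/19 − 9 = 1043/19.
New quantity: Q = 388 − 4.5(1214/19) = 1909/19.
Buyer burden = 1214/19 − 1124/19 = 90/19; seller burden = 1124/19 − 1043/19 = 81/19.

Buyers bear 90/19, sellers bear 81/19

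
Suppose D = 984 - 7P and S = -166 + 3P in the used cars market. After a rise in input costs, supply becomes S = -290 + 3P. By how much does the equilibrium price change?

ΔP = 12.4

Original equilibrium: P* = 115, Q* = 179.
New equilibrium: 984 - 7P = -290 + 3P, so 1274 = 10P and P' = 127.4; Q' = 984 − 7(127.4) = 92.2.
Change in price: 127.4 − 115 = 12.4.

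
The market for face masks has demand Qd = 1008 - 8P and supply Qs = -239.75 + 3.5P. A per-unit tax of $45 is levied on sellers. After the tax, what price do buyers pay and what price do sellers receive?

Buyers pay 5621/46, sellers receive 3551/46

Pre-tax equilibrium: P* = 108.5, Q* = 140.
Tax on sellers shifts supply to Qs = -239.75 + 3.5(P − 45) = -397.25 + 3.5P.
1008 - 8P = -397.25 + 3.5P gives buyer price Pb = 5621/46; sellers receive Ps = 5621/46 − 45 = 3551/46.
New quantity: Q = 1008 − 8(5621/46) = 700/23.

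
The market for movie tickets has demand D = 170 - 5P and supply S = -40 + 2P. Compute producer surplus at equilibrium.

Equilibrium: 170 - 5P = -40 + 2P gives P* = 30, Q* = 20.
Supply starts at P = 20 (where S = 0).
PS = ½(30 − 20)(20) = 100.

Producer surplus = 100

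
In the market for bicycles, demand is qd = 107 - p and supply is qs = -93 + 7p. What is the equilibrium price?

Set qd = qs: 107 - p = -93 + 7p.
200 = 8p, so p* = 25.
q* = 107 − 1(25) = 82.

p* = 25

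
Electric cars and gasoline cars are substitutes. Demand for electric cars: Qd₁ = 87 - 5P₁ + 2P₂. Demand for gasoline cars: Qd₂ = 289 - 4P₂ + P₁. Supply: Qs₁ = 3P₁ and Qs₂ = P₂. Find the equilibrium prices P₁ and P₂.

Market 1: 87 - 5P₁ + 2P₂ = 3P₁ → 8P₁ - 2P₂ = 87.
Market 2: 5P₂ - P₁ = 289.
Eliminating P₂: 5×(1) + 2×(2) gives 38P₁ = 1013, so P₁ = 1013/38.
Back-substitute into (2): P₂ = (289 + 1×1013/38) / 5 = 2399/38.

P₁ = 1013/38, P₂ = 2399/38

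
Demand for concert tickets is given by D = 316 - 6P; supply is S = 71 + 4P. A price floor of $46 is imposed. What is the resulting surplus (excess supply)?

Equilibrium price would be P* = 24.5, so the floor at 46 binds.
At P = 46: D = 40, S = 255.
Surplus = 255 − 40 = 215.

Surplus = 215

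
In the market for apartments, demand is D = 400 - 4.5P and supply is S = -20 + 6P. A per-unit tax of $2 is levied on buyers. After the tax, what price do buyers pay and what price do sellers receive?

Pre-tax equilibrium: P* = 40, Q* = 220.
Tax on buyers shifts demand to D = 400 − 4.5(P + 2) = 391 - 4.5P.
391 - 4.5P = -20 + 6P gives seller price Ps = 274/7; buyers pay Pb = 274/7 + 2 = 288/7.
New quantity: Q = 400 − 4.5(288/7) = 1504/7.

Buyers pay 288/7, sellers receive 274/7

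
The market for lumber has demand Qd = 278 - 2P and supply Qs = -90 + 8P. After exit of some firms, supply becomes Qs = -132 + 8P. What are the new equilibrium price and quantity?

P' = 41, Q' = 196

Original equilibrium: P* = 36.8, Q* = 204.4.
New equilibrium: 278 - 2P = -132 + 8P, so 410 = 10P and P' = 41; Q' = 278 − 2(41) = 196.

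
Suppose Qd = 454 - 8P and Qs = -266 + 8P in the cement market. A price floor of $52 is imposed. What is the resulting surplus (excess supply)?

Surplus = 112

Equilibrium price would be P* = 45, so the floor at 52 binds.
At P = 52: Qd = 38, Qs = 150.
Surplus = 150 − 38 = 112.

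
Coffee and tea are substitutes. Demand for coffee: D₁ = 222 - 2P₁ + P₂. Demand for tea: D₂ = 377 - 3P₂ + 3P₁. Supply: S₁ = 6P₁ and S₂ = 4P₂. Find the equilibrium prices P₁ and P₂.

Market 1: 222 - 2P₁ + P₂ = 6P₁ → 8P₁ - P₂ = 222.
Market 2: 7P₂ - 3P₁ = 377.
Eliminating P₂: 7×(1) + 1×(2) gives 53P₁ = 1931, so P₁ = 1931/53.
Back-substitute into (2): P₂ = (377 + 3×1931/53) / 7 = 3682/53.

P₁ = 1931/53, P₂ = 3682/53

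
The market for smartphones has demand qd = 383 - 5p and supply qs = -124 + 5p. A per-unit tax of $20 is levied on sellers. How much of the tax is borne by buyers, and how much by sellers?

Pre-tax equilibrium: p* = 50.7, q* = 129.5.
Tax on sellers shifts supply to qs = -124 + 5(p − 20) = -224 + 5p.
383 - 5p = -224 + 5p gives buyer price pb = 60.7; sellers receive ps = 60.7 − 20 = 40.7.
New quantity: q = 383 − 5(60.7) = 79.5.
Buyer burden = 60.7 − 50.7 = 10; seller burden = 50.7 − 40.7 = 10.

Buyers bear $10, sellers bear $10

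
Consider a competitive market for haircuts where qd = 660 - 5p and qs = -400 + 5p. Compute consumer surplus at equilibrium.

Consumer surplus = 1690

Equilibrium: 660 - 5p = -400 + 5p gives p* = 106, q* = 130.
Demand choke price (qd = 0): p = 132.
CS = ½(132 − 106)(130) = 1690.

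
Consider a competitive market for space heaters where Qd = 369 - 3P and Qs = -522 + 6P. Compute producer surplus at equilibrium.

Equilibrium: 369 - 3P = -522 + 6P gives P* = 99, Q* = 72.
Supply starts at P = 87 (where Qs = 0).
PS = ½(99 − 87)(72) = 432.

Producer surplus = 432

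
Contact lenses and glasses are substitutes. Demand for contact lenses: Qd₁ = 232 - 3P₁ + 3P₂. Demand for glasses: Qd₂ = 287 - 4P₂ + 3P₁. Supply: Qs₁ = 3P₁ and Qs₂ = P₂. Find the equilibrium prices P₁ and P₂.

P₁ = 2021/21, P₂ = 806/7

Market 1: 232 - 3P₁ + 3P₂ = 3P₁ → 6P₁ - 3P₂ = 232.
Market 2: 5P₂ - 3P₁ = 287.
Eliminating P₂: 5×(1) + 3×(2) gives 21P₁ = 2021, so P₁ = 2021/21.
Back-substitute into (2): P₂ = (287 + 3×2021/21) / 5 = 806/7.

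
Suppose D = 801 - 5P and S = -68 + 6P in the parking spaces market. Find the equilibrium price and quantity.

P* = 79, Q* = 406

Set D = S: 801 - 5P = -68 + 6P.
869 = 11P, so P* = 79.
Q* = 801 − 5(79) = 406.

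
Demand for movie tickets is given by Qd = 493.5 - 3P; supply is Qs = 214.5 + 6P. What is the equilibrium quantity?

Q* = 400.5

Set Qd = Qs: 493.5 - 3P = 214.5 + 6P.
279 = 9P, so P* = 31.
Q* = 493.5 − 3(31) = 400.5.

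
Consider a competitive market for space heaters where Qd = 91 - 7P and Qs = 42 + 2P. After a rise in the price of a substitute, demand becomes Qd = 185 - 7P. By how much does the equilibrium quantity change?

Original equilibrium: P* = 49/9, Q* = 476/9.
New equilibrium: 185 - 7P = 42 + 2P, so 143 = 9P and P' = 143/9; Q' = 185 − 7(143/9) = 664/9.
Change in quantity: 664/9 − 476/9 = 188/9.

ΔQ = 188/9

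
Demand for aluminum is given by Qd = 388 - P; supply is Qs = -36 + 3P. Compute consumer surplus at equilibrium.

Consumer surplus = 39762

Equilibrium: 388 - P = -36 + 3P gives P* = 106, Q* = 282.
Demand choke price (Qd = 0): P = 388.
CS = ½(388 − 106)(282) = 39762.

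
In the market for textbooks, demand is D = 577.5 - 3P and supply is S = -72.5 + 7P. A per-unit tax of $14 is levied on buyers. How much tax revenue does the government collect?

Tax revenue = 4943.4

Pre-tax equilibrium: P* = 65, Q* = 382.5.
Tax on buyers shifts demand to D = 577.5 − 3(P + 14) = 535.5 - 3P.
535.5 - 3P = -72.5 + 7P gives seller price Ps = 60.8; buyers pay Pb = 60.8 + 14 = 74.8.
New quantity: Q = 577.5 − 3(74.8) = 353.1.
Revenue = 14 × 353.1 = 4943.4.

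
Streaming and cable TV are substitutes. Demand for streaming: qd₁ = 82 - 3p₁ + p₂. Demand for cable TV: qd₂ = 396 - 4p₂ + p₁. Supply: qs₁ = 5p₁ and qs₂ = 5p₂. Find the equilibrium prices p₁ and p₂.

Market 1: 82 - 3p₁ + p₂ = 5p₁ → 8p₁ - p₂ = 82.
Market 2: 9p₂ - p₁ = 396.
Eliminating p₂: 9×(1) + 1×(2) gives 71p₁ = 1134, so p₁ = 1134/71.
Back-substitute into (2): p₂ = (396 + 1×1134/71) / 9 = 3250/71.

p₁ = 1134/71, p₂ = 3250/71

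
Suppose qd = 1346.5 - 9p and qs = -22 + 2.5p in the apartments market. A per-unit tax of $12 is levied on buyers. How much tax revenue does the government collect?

Pre-tax equilibrium: p* = 119, q* = 275.5.
Tax on buyers shifts demand to qd = 1346.5 − 9(p + 12) = 1238.5 - 9p.
1238.5 - 9p = -22 + 2.5p gives seller price ps = 2521/23; buyers pay pb = 2521/23 + 12 = 2797/23.
New quantity: q = 1346.5 − 9(2797/23) = 11593/46.
Revenue = 12 × 11593/46 = 69558/23.

Tax revenue = 69558/23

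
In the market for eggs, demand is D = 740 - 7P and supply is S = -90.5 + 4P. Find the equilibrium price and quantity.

P* = 75.5, Q* = 211.5

Set D = S: 740 - 7P = -90.5 + 4P.
830.5 = 11P, so P* = 75.5.
Q* = 740 − 7(75.5) = 211.5.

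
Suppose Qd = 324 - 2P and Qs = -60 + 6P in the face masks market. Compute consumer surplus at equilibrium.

Consumer surplus = 12996

Equilibrium: 324 - 2P = -60 + 6P gives P* = 48, Q* = 228.
Demand choke price (Qd = 0): P = 162.
CS = ½(162 − 48)(228) = 12996.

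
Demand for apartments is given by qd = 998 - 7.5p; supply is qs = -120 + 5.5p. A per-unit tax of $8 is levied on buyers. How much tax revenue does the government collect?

Pre-tax equilibrium: p* = 86, q* = 353.
Tax on buyers shifts demand to qd = 998 − 7.5(p + 8) = 938 - 7.5p.
938 - 7.5p = -120 + 5.5p gives seller price ps = 1058/13; buyers pay pb = 1058/13 + 8 = 1162/13.
New quantity: q = 998 − 7.5(1162/13) = 4259/13.
Revenue = 8 × 4259/13 = 34072/13.

Tax revenue = 34072/13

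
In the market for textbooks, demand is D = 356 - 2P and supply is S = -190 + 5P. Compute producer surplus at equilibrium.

Equilibrium: 356 - 2P = -190 + 5P gives P* = 78, Q* = 200.
Supply starts at P = 38 (where S = 0).
PS = ½(78 − 38)(200) = 4000.

Producer surplus = 4000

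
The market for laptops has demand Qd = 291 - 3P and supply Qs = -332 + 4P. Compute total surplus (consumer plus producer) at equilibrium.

Total surplus = 168

Equilibrium: 291 - 3P = -332 + 4P gives P* = 89, Q* = 24.
Demand choke price: P = 97; supply starts at P = 83.
CS = ½(97 − 89)(24) = 96; PS = ½(89 − 83)(24) = 72.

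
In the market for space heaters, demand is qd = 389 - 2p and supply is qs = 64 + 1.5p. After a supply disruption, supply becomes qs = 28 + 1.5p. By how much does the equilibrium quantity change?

Original equilibrium: p* = 650/7, q* = 1423/7.
New equilibrium: 389 - 2p = 28 + 1.5p, so 361 = 3.5p and p' = 722/7; q' = 389 − 2(722/7) = 1279/7.
Change in quantity: 1279/7 − 1423/7 = -144/7.

Δq = -144/7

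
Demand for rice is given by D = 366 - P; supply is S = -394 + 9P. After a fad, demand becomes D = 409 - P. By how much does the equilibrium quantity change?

Original equilibrium: P* = 76, Q* = 290.
New equilibrium: 409 - P = -394 + 9P, so 803 = 10P and P' = 80.3; Q' = 409 − 1(80.3) = 328.7.
Change in quantity: 328.7 − 290 = 38.7.

ΔQ = 38.7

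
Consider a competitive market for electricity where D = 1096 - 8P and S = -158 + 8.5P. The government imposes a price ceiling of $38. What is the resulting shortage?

Shortage = 627

Equilibrium price would be P* = 76, so the ceiling at 38 binds.
At P = 38: D = 1096 − 8(38) = 792, S = -158 + 8.5(38) = 165.
Shortage = 792 − 165 = 627.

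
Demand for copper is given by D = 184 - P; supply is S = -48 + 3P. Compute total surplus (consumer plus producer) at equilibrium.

Total surplus = 10584

Equilibrium: 184 - P = -48 + 3P gives P* = 58, Q* = 126.
Demand choke price: P = 184; supply starts at P = 16.
CS = ½(184 − 58)(126) = 7938; PS = ½(58 − 16)(126) = 2646.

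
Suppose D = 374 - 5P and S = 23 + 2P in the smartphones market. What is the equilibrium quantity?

Q* = 863/7

Set D = S: 374 - 5P = 23 + 2P.
351 = 7P, so P* = 351/7.
Q* = 374 − 5(351/7) = 863/7.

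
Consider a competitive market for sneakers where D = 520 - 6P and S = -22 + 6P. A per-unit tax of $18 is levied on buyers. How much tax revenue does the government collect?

Tax revenue = 3510

Pre-tax equilibrium: P* = 271/6, Q* = 249.
Tax on buyers shifts demand to D = 520 − 6(P + 18) = 412 - 6P.
412 - 6P = -22 + 6P gives seller price Ps = 217/6; buyers pay Pb = 217/6 + 18 = 325/6.
New quantity: Q = 520 − 6(325/6) = 195.
Revenue = 18 × 195 = 3510.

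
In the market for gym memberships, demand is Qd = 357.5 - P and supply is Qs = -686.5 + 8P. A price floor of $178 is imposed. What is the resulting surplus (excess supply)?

Surplus = 558

Equilibrium price would be P* = 116, so the floor at 178 binds.
At P = 178: Qd = 179.5, Qs = 737.5.
Surplus = 737.5 − 179.5 = 558.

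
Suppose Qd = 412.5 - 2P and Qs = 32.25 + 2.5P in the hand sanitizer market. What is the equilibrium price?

Set Qd = Qs: 412.5 - 2P = 32.25 + 2.5P.
380.25 = 4.5P, so P* = 84.5.
Q* = 412.5 − 2(84.5) = 243.5.

P* = 84.5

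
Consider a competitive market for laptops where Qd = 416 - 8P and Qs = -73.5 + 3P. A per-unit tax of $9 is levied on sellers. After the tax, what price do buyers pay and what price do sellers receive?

Buyers pay 1033/22, sellers receive 835/22

Pre-tax equilibrium: P* = 44.5, Q* = 60.
Tax on sellers shifts supply to Qs = -73.5 + 3(P − 9) = -100.5 + 3P.
416 - 8P = -100.5 + 3P gives buyer price Pb = 1033/22; sellers receive Ps = 1033/22 − 9 = 835/22.
New quantity: Q = 416 − 8(1033/22) = 444/11.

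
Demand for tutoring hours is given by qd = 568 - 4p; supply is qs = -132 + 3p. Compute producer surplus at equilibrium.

Producer surplus = 4704

Equilibrium: 568 - 4p = -132 + 3p gives p* = 100, q* = 168.
Supply starts at p = 44 (where qs = 0).
PS = ½(100 − 44)(168) = 4704.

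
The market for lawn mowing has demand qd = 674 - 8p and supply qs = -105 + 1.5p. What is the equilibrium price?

p* = 82

Set qd = qs: 674 - 8p = -105 + 1.5p.
779 = 9.5p, so p* = 82.
q* = 674 − 8(82) = 18.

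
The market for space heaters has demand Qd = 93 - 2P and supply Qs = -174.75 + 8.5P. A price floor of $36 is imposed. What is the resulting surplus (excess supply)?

Surplus = 110.25

Equilibrium price would be P* = 25.5, so the floor at 36 binds.
At P = 36: Qd = 21, Qs = 131.25.
Surplus = 131.25 − 21 = 110.25.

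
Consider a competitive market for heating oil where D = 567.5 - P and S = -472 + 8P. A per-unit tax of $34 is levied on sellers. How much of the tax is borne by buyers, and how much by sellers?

Pre-tax equilibrium: P* = 115.5, Q* = 452.
Tax on sellers shifts supply to S = -472 + 8(P − 34) = -744 + 8P.
567.5 - P = -744 + 8P gives buyer price Pb = 2623/18; sellers receive Ps = 2623/18 − 34 = 2011/18.
New quantity: Q = 567.5 − 1(2623/18) = 3796/9.
Buyer burden = 2623/18 − 115.5 = 272/9; seller burden = 115.5 − 2011/18 = 34/9.

Buyers bear 272/9, sellers bear 34/9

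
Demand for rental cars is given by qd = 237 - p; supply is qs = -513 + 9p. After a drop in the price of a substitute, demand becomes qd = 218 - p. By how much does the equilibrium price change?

Original equilibrium: p* = 75, q* = 162.
New equilibrium: 218 - p = -513 + 9p, so 731 = 10p and p' = 73.1; q' = 218 − 1(73.1) = 144.9.
Change in price: 73.1 − 75 = -1.9.

Δp = -1.9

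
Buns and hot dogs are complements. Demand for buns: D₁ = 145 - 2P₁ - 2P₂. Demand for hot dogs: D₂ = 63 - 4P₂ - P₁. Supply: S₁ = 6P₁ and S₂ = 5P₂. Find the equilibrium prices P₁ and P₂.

Market 1: 145 - 2P₁ - 2P₂ = 6P₁ → 8P₁ + 2P₂ = 145.
Market 2: 9P₂ + P₁ = 63.
Eliminating P₂: 9×(1) − 2×(2) gives 70P₁ = 1179, so P₁ = 1179/70.
Back-substitute into (2): P₂ = (63 − 1×1179/70) / 9 = 359/70.

P₁ = 1179/70, P₂ = 359/70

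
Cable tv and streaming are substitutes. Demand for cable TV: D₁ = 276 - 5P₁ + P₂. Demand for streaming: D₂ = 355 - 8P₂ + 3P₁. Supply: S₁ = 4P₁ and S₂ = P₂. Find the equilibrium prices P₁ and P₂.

P₁ = 2839/78, P₂ = 1341/26

Market 1: 276 - 5P₁ + P₂ = 4P₁ → 9P₁ - P₂ = 276.
Market 2: 9P₂ - 3P₁ = 355.
Eliminating P₂: 9×(1) + 1×(2) gives 78P₁ = 2839, so P₁ = 2839/78.
Back-substitute into (2): P₂ = (355 + 3×2839/78) / 9 = 1341/26.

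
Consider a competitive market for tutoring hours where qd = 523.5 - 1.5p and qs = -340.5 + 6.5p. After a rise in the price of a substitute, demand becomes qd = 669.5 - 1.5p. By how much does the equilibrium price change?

Δp = 18.25

Original equilibrium: p* = 108, q* = 361.5.
New equilibrium: 669.5 - 1.5p = -340.5 + 6.5p, so 1010 = 8p and p' = 126.25; q' = 669.5 − 1.5(126.25) = 480.125.
Change in price: 126.25 − 108 = 18.25.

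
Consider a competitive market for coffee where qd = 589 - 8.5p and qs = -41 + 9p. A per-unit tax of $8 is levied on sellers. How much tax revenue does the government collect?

Pre-tax equilibrium: p* = 36, q* = 283.
Tax on sellers shifts supply to qs = -41 + 9(p − 8) = -113 + 9p.
589 - 8.5p = -113 + 9p gives buyer price pb = 1404/35; sellers receive ps = 1404/35 − 8 = 1124/35.
New quantity: q = 589 − 8.5(1404/35) = 8681/35.
Revenue = 8 × 8681/35 = 69448/35.

Tax revenue = 69448/35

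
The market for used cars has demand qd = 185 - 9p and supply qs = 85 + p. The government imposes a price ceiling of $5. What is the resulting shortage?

Shortage = 50

Equilibrium price would be p* = 10, so the ceiling at 5 binds.
At p = 5: qd = 185 − 9(5) = 140, qs = 85 + 1(5) = 90.
Shortage = 140 − 90 = 50.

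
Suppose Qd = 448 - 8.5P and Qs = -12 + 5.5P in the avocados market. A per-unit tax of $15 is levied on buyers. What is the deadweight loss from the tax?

Deadweight loss = 42075/112

Pre-tax equilibrium: P* = 230/7, Q* = 1181/7.
Tax on buyers shifts demand to Qd = 448 − 8.5(P + 15) = 320.5 - 8.5P.
320.5 - 8.5P = -12 + 5.5P gives seller price Ps = 23.75; buyers pay Pb = 23.75 + 15 = 38.75.
New quantity: Q = 448 − 8.5(38.75) = 118.625.
DWL = ½ × 15 × (1181/7 − 118.625) = 42075/112.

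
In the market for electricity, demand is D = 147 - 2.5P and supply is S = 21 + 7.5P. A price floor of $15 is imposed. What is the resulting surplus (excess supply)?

Surplus = 24

Equilibrium price would be P* = 12.6, so the floor at 15 binds.
At P = 15: D = 109.5, S = 133.5.
Surplus = 133.5 − 109.5 = 24.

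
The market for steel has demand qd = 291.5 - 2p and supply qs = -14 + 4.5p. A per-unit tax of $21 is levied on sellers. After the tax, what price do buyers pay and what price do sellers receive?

Pre-tax equilibrium: p* = 47, q* = 197.5.
Tax on sellers shifts supply to qs = -14 + 4.5(p − 21) = -108.5 + 4.5p.
291.5 - 2p = -108.5 + 4.5p gives buyer price pb = 800/13; sellers receive ps = 800/13 − 21 = 527/13.
New quantity: q = 291.5 − 2(800/13) = 4379/26.

Buyers pay 800/13, sellers receive 527/13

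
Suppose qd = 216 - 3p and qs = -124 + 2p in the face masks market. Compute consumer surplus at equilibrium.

Equilibrium: 216 - 3p = -124 + 2p gives p* = 68, q* = 12.
Demand choke price (qd = 0): p = 72.
CS = ½(72 − 68)(12) = 24.

Consumer surplus = 24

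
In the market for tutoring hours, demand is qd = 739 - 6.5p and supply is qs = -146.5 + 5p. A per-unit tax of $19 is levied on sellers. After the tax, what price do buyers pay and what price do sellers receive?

Buyers pay 1961/23, sellers receive 1524/23

Pre-tax equilibrium: p* = 77, q* = 238.5.
Tax on sellers shifts supply to qs = -146.5 + 5(p − 19) = -241.5 + 5p.
739 - 6.5p = -241.5 + 5p gives buyer price pb = 1961/23; sellers receive ps = 1961/23 − 19 = 1524/23.
New quantity: q = 739 − 6.5(1961/23) = 8501/46.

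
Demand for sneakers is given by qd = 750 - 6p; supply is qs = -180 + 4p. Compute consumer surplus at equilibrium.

Equilibrium: 750 - 6p = -180 + 4p gives p* = 93, q* = 192.
Demand choke price (qd = 0): p = 125.
CS = ½(125 − 93)(192) = 3072.

Consumer surplus = 3072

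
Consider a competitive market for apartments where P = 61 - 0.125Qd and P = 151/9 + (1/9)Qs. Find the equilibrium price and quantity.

P* = 639/17, Q* = 3184/17

Set the two price expressions equal: 61 - 0.125Q = 151/9 + (1/9)Q.
398/9 = (17/72)Q, so Q* = 3184/17.
P* = 61 − (0.125)(3184/17) = 639/17.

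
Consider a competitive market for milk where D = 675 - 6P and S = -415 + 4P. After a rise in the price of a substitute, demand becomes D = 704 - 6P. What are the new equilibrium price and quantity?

P' = 111.9, Q' = 32.6

Original equilibrium: P* = 109, Q* = 21.
New equilibrium: 704 - 6P = -415 + 4P, so 1119 = 10P and P' = 111.9; Q' = 704 − 6(111.9) = 32.6.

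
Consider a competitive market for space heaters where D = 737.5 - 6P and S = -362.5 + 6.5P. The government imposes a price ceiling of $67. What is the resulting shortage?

Equilibrium price would be P* = 88, so the ceiling at 67 binds.
At P = 67: D = 737.5 − 6(67) = 335.5, S = -362.5 + 6.5(67) = 73.
Shortage = 335.5 − 73 = 262.5.

Shortage = 262.5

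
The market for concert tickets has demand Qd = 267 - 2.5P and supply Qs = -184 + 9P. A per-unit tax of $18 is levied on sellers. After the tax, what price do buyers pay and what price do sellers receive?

Pre-tax equilibrium: P* = 902/23, Q* = 3886/23.
Tax on sellers shifts supply to Qs = -184 + 9(P − 18) = -346 + 9P.
267 - 2.5P = -346 + 9P gives buyer price Pb = 1226/23; sellers receive Ps = 1226/23 − 18 = 812/23.
New quantity: Q = 267 − 2.5(1226/23) = 3076/23.

Buyers pay 1226/23, sellers receive 812/23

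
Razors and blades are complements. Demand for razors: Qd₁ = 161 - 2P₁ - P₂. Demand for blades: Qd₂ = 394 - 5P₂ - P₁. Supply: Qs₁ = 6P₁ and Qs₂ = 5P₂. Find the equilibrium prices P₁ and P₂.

Market 1: 161 - 2P₁ - P₂ = 6P₁ → 8P₁ + P₂ = 161.
Market 2: 10P₂ + P₁ = 394.
Eliminating P₂: 10×(1) − 1×(2) gives 79P₁ = 1216, so P₁ = 1216/79.
Back-substitute into (2): P₂ = (394 − 1×1216/79) / 10 = 2991/79.

P₁ = 1216/79, P₂ = 2991/79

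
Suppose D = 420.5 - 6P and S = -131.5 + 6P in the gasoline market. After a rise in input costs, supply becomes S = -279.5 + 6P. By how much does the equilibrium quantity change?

ΔQ = -74

Original equilibrium: P* = 46, Q* = 144.5.
New equilibrium: 420.5 - 6P = -279.5 + 6P, so 700 = 12P and P' = 175/3; Q' = 420.5 − 6(175/3) = 70.5.
Change in quantity: 70.5 − 144.5 = -74.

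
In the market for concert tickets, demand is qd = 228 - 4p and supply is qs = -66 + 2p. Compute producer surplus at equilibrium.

Equilibrium: 228 - 4p = -66 + 2p gives p* = 49, q* = 32.
Supply starts at p = 33 (where qs = 0).
PS = ½(49 − 33)(32) = 256.

Producer surplus = 256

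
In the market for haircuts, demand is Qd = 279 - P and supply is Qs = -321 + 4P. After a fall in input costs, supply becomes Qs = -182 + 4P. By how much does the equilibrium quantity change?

Original equilibrium: P* = 120, Q* = 159.
New equilibrium: 279 - P = -182 + 4P, so 461 = 5P and P' = 92.2; Q' = 279 − 1(92.2) = 186.8.
Change in quantity: 186.8 − 159 = 27.8.

ΔQ = 27.8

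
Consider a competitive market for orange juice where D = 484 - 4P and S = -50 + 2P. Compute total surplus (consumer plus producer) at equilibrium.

Equilibrium: 484 - 4P = -50 + 2P gives P* = 89, Q* = 128.
Demand choke price: P = 121; supply starts at P = 25.
CS = ½(121 − 89)(128) = 2048; PS = ½(89 − 25)(128) = 4096.

Total surplus = 6144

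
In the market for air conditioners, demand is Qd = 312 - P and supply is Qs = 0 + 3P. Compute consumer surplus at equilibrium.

Consumer surplus = 27378

Equilibrium: 312 - P = 0 + 3P gives P* = 78, Q* = 234.
Demand choke price (Qd = 0): P = 312.
CS = ½(312 − 78)(234) = 27378.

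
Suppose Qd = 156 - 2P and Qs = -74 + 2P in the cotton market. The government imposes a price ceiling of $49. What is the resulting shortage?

Shortage = 34

Equilibrium price would be P* = 57.5, so the ceiling at 49 binds.
At P = 49: Qd = 156 − 2(49) = 58, Qs = -74 + 2(49) = 24.
Shortage = 58 − 24 = 34.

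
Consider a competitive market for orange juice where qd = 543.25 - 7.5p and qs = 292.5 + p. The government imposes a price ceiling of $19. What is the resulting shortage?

Shortage = 89.25

Equilibrium price would be p* = 29.5, so the ceiling at 19 binds.
At p = 19: qd = 543.25 − 7.5(19) = 400.75, qs = 292.5 + 1(19) = 311.5.
Shortage = 400.75 − 311.5 = 89.25.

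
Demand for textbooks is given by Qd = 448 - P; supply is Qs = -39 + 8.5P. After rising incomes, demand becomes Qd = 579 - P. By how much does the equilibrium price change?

ΔP = 262/19

Original equilibrium: P* = 974/19, Q* = 7538/19.
New equilibrium: 579 - P = -39 + 8.5P, so 618 = 9.5P and P' = 1236/19; Q' = 579 − 1(1236/19) = 9765/19.
Change in price: 1236/19 − 974/19 = 262/19.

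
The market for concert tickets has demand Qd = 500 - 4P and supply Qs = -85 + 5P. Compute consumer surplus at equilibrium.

Equilibrium: 500 - 4P = -85 + 5P gives P* = 65, Q* = 240.
Demand choke price (Qd = 0): P = 125.
CS = ½(125 − 65)(240) = 7200.

Consumer surplus = 7200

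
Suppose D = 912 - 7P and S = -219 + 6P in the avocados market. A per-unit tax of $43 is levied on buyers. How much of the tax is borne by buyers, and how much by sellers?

Pre-tax equilibrium: P* = 87, Q* = 303.
Tax on buyers shifts demand to D = 912 − 7(P + 43) = 611 - 7P.
611 - 7P = -219 + 6P gives seller price Ps = 830/13; buyers pay Pb = 830/13 + 43 = 1389/13.
New quantity: Q = 912 − 7(1389/13) = 2133/13.
Buyer burden = 1389/13 − 87 = 258/13; seller burden = 87 − 830/13 = 301/13.

Buyers bear 258/13, sellers bear 301/13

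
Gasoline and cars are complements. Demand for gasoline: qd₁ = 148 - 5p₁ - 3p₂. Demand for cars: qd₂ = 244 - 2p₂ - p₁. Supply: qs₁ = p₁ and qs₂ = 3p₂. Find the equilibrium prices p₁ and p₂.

Market 1: 148 - 5p₁ - 3p₂ = p₁ → 6p₁ + 3p₂ = 148.
Market 2: 5p₂ + p₁ = 244.
Eliminating p₂: 5×(1) − 3×(2) gives 27p₁ = 8, so p₁ = 8/27.
Back-substitute into (2): p₂ = (244 − 1×8/27) / 5 = 1316/27.

p₁ = 8/27, p₂ = 1316/27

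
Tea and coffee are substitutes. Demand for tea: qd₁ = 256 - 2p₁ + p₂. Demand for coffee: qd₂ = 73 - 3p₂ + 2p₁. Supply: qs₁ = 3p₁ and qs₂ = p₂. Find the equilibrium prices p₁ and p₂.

Market 1: 256 - 2p₁ + p₂ = 3p₁ → 5p₁ - p₂ = 256.
Market 2: 4p₂ - 2p₁ = 73.
Eliminating p₂: 4×(1) + 1×(2) gives 18p₁ = 1097, so p₁ = 1097/18.
Back-substitute into (2): p₂ = (73 + 2×1097/18) / 4 = 877/18.

p₁ = 1097/18, p₂ = 877/18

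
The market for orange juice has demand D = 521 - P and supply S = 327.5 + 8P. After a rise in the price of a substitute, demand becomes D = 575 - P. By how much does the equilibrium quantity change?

ΔQ = 48

Original equilibrium: P* = 21.5, Q* = 499.5.
New equilibrium: 575 - P = 327.5 + 8P, so 247.5 = 9P and P' = 27.5; Q' = 575 − 1(27.5) = 547.5.
Change in quantity: 547.5 − 499.5 = 48.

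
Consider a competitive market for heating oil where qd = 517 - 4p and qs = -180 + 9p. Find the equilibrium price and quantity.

p* = 697/13, q* = 3933/13

Set qd = qs: 517 - 4p = -180 + 9p.
697 = 13p, so p* = 697/13.
q* = 517 − 4(697/13) = 3933/13.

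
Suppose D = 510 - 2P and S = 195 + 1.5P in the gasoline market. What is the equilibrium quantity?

Set D = S: 510 - 2P = 195 + 1.5P.
315 = 3.5P, so P* = 90.
Q* = 510 − 2(90) = 330.

Q* = 330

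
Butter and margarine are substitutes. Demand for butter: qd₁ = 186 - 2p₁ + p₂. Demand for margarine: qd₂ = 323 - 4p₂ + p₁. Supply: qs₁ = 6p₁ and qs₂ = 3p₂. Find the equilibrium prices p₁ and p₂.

Market 1: 186 - 2p₁ + p₂ = 6p₁ → 8p₁ - p₂ = 186.
Market 2: 7p₂ - p₁ = 323.
Eliminating p₂: 7×(1) + 1×(2) gives 55p₁ = 1625, so p₁ = 325/11.
Back-substitute into (2): p₂ = (323 + 1×325/11) / 7 = 554/11.

p₁ = 325/11, p₂ = 554/11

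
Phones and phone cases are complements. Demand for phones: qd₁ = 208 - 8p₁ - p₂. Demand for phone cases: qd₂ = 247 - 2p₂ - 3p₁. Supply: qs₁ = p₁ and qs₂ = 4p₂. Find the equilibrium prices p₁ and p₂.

p₁ = 1001/51, p₂ = 533/17

Market 1: 208 - 8p₁ - p₂ = p₁ → 9p₁ + p₂ = 208.
Market 2: 6p₂ + 3p₁ = 247.
Eliminating p₂: 6×(1) − 1×(2) gives 51p₁ = 1001, so p₁ = 1001/51.
Back-substitute into (2): p₂ = (247 − 3×1001/51) / 6 = 533/17.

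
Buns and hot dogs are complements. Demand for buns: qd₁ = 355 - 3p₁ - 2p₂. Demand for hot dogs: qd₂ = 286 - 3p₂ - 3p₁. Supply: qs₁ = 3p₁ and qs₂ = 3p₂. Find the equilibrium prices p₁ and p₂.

p₁ = 779/15, p₂ = 21.7

Market 1: 355 - 3p₁ - 2p₂ = 3p₁ → 6p₁ + 2p₂ = 355.
Market 2: 6p₂ + 3p₁ = 286.
Eliminating p₂: 6×(1) − 2×(2) gives 30p₁ = 1558, so p₁ = 779/15.
Back-substitute into (2): p₂ = (286 − 3×779/15) / 6 = 21.7.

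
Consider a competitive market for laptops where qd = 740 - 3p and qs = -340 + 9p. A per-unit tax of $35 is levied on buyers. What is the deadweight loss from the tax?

Pre-tax equilibrium: p* = 90, q* = 470.
Tax on buyers shifts demand to qd = 740 − 3(p + 35) = 635 - 3p.
635 - 3p = -340 + 9p gives seller price ps = 81.25; buyers pay pb = 81.25 + 35 = 116.25.
New quantity: q = 740 − 3(116.25) = 391.25.
DWL = ½ × 35 × (470 − 391.25) = 1378.125.

Deadweight loss = 1378.125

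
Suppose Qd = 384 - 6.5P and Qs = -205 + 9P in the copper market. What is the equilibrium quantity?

Set Qd = Qs: 384 - 6.5P = -205 + 9P.
589 = 15.5P, so P* = 38.
Q* = 384 − 6.5(38) = 137.

Q* = 137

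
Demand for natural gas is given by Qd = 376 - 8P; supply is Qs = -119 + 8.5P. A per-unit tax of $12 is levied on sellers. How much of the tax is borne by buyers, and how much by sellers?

Buyers bear 68/11, sellers bear 64/11

Pre-tax equilibrium: P* = 30, Q* = 136.
Tax on sellers shifts supply to Qs = -119 + 8.5(P − 12) = -221 + 8.5P.
376 - 8P = -221 + 8.5P gives buyer price Pb = 398/11; sellers receive Ps = 398/11 − 12 = 266/11.
New quantity: Q = 376 − 8(398/11) = 952/11.
Buyer burden = 398/11 − 30 = 68/11; seller burden = 30 − 266/11 = 64/11.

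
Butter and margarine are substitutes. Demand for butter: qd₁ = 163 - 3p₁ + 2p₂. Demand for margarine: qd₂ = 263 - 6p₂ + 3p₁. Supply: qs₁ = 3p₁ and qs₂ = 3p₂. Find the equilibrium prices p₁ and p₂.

Market 1: 163 - 3p₁ + 2p₂ = 3p₁ → 6p₁ - 2p₂ = 163.
Market 2: 9p₂ - 3p₁ = 263.
Eliminating p₂: 9×(1) + 2×(2) gives 48p₁ = 1993, so p₁ = 1993/48.
Back-substitute into (2): p₂ = (263 + 3×1993/48) / 9 = 43.0625.

p₁ = 1993/48, p₂ = 43.0625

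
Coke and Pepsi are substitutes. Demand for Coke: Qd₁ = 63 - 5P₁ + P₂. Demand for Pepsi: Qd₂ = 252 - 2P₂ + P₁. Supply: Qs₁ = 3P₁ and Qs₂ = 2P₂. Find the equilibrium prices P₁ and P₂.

P₁ = 504/31, P₂ = 2079/31

Market 1: 63 - 5P₁ + P₂ = 3P₁ → 8P₁ - P₂ = 63.
Market 2: 4P₂ - P₁ = 252.
Eliminating P₂: 4×(1) + 1×(2) gives 31P₁ = 504, so P₁ = 504/31.
Back-substitute into (2): P₂ = (252 + 1×504/31) / 4 = 2079/31.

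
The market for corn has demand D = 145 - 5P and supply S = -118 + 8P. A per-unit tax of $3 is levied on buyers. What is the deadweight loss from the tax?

Pre-tax equilibrium: P* = 263/13, Q* = 570/13.
Tax on buyers shifts demand to D = 145 − 5(P + 3) = 130 - 5P.
130 - 5P = -118 + 8P gives seller price Ps = 248/13; buyers pay Pb = 248/13 + 3 = 287/13.
New quantity: Q = 145 − 5(287/13) = 450/13.
DWL = ½ × 3 × (570/13 − 450/13) = 180/13.

Deadweight loss = 180/13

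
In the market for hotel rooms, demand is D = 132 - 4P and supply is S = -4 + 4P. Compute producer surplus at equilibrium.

Equilibrium: 132 - 4P = -4 + 4P gives P* = 17, Q* = 64.
Supply starts at P = 1 (where S = 0).
PS = ½(17 − 1)(64) = 512.

Producer surplus = 512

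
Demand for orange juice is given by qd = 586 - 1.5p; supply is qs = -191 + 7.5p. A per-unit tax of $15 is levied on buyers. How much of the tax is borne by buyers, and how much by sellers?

Buyers bear $12.5, sellers bear $2.5

Pre-tax equilibrium: p* = 259/3, q* = 456.5.
Tax on buyers shifts demand to qd = 586 − 1.5(p + 15) = 563.5 - 1.5p.
563.5 - 1.5p = -191 + 7.5p gives seller price ps = 503/6; buyers pay pb = 503/6 + 15 = 593/6.
New quantity: q = 586 − 1.5(593/6) = 437.75.
Buyer burden = 593/6 − 259/3 = 12.5; seller burden = 259/3 − 503/6 = 2.5.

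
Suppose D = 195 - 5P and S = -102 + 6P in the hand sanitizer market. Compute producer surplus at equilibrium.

Producer surplus = 300

Equilibrium: 195 - 5P = -102 + 6P gives P* = 27, Q* = 60.
Supply starts at P = 17 (where S = 0).
PS = ½(27 − 17)(60) = 300.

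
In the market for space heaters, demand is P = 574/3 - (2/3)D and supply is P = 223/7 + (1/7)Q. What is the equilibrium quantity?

Set the two price expressions equal: 574/3 - (2/3)Q = 223/7 + (1/7)Q.
3349/21 = (17/21)Q, so Q* = 197.
P* = 574/3 − (2/3)(197) = 60.

Q* = 197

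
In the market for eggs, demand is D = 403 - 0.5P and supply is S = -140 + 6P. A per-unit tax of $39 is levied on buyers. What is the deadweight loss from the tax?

Pre-tax equilibrium: P* = 1086/13, Q* = 4696/13.
Tax on buyers shifts demand to D = 403 − 0.5(P + 39) = 383.5 - 0.5P.
383.5 - 0.5P = -140 + 6P gives seller price Ps = 1047/13; buyers pay Pb = 1047/13 + 39 = 1554/13.
New quantity: Q = 403 − 0.5(1554/13) = 4462/13.
DWL = ½ × 39 × (4696/13 − 4462/13) = 351.

Deadweight loss = 351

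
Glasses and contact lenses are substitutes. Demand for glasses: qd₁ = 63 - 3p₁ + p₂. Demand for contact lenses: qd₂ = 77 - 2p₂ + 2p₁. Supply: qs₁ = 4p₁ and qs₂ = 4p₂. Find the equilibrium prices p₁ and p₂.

Market 1: 63 - 3p₁ + p₂ = 4p₁ → 7p₁ - p₂ = 63.
Market 2: 6p₂ - 2p₁ = 77.
Eliminating p₂: 6×(1) + 1×(2) gives 40p₁ = 455, so p₁ = 11.375.
Back-substitute into (2): p₂ = (77 + 2×11.375) / 6 = 16.625.

p₁ = 11.375, p₂ = 16.625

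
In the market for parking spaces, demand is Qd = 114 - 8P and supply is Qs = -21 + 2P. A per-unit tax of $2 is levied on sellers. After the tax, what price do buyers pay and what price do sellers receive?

Pre-tax equilibrium: P* = 13.5, Q* = 6.
Tax on sellers shifts supply to Qs = -21 + 2(P − 2) = -25 + 2P.
114 - 8P = -25 + 2P gives buyer price Pb = 13.9; sellers receive Ps = 13.9 − 2 = 11.9.
New quantity: Q = 114 − 8(13.9) = 2.8.

Buyers pay $13.9, sellers receive $11.9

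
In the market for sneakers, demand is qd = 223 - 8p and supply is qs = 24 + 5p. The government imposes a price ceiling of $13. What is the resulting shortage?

Equilibrium price would be p* = 199/13, so the ceiling at 13 binds.
At p = 13: qd = 223 − 8(13) = 119, qs = 24 + 5(13) = 89.
Shortage = 119 − 89 = 30.

Shortage = 30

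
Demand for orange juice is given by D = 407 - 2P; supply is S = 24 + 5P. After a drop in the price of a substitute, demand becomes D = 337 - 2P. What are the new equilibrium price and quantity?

Original equilibrium: P* = 383/7, Q* = 2083/7.
New equilibrium: 337 - 2P = 24 + 5P, so 313 = 7P and P' = 313/7; Q' = 337 − 2(313/7) = 1733/7.

P' = 313/7, Q' = 1733/7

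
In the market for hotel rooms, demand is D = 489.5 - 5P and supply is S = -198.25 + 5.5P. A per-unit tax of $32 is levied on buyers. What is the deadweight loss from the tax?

Pre-tax equilibrium: P* = 65.5, Q* = 162.
Tax on buyers shifts demand to D = 489.5 − 5(P + 32) = 329.5 - 5P.
329.5 - 5P = -198.25 + 5.5P gives seller price Ps = 2111/42; buyers pay Pb = 2111/42 + 32 = 3455/42.
New quantity: Q = 489.5 − 5(3455/42) = 1642/21.
DWL = ½ × 32 × (162 − 1642/21) = 28160/21.

Deadweight loss = 28160/21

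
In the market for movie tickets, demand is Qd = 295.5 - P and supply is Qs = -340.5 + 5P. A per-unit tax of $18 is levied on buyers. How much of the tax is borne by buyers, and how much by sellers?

Pre-tax equilibrium: P* = 106, Q* = 189.5.
Tax on buyers shifts demand to Qd = 295.5 − 1(P + 18) = 277.5 - P.
277.5 - P = -340.5 + 5P gives seller price Ps = 103; buyers pay Pb = 103 + 18 = 121.
New quantity: Q = 295.5 − 1(121) = 174.5.
Buyer burden = 121 − 106 = 15; seller burden = 106 − 103 = 3.

Buyers bear $15, sellers bear $3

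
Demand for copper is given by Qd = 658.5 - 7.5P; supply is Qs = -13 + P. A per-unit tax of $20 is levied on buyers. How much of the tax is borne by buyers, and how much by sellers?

Buyers bear 40/17, sellers bear 300/17

Pre-tax equilibrium: P* = 79, Q* = 66.
Tax on buyers shifts demand to Qd = 658.5 − 7.5(P + 20) = 508.5 - 7.5P.
508.5 - 7.5P = -13 + P gives seller price Ps = 1043/17; buyers pay Pb = 1043/17 + 20 = 1383/17.
New quantity: Q = 658.5 − 7.5(1383/17) = 822/17.
Buyer burden = 1383/17 − 79 = 40/17; seller burden = 79 − 1043/17 = 300/17.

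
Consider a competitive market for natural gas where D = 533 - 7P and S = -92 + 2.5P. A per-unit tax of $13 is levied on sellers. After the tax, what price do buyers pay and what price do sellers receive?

Pre-tax equilibrium: P* = 1250/19, Q* = 1377/19.
Tax on sellers shifts supply to S = -92 + 2.5(P − 13) = -124.5 + 2.5P.
533 - 7P = -124.5 + 2.5P gives buyer price Pb = 1315/19; sellers receive Ps = 1315/19 − 13 = 1068/19.
New quantity: Q = 533 − 7(1315/19) = 922/19.

Buyers pay 1315/19, sellers receive 1068/19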